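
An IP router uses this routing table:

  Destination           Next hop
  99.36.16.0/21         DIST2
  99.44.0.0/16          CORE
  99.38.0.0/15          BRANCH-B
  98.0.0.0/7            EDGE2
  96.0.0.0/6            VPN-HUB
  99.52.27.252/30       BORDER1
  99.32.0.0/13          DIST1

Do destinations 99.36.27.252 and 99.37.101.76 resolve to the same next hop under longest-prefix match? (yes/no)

yes

99.36.27.252: longest match 99.32.0.0/13 -> DIST1
99.37.101.76: longest match 99.32.0.0/13 -> DIST1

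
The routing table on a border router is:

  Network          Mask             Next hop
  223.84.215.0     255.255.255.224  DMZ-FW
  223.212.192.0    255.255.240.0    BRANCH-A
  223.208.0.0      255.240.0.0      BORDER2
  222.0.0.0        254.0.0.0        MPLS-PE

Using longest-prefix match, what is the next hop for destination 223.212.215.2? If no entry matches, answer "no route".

Routes whose prefix contains 223.212.215.2:
  222.0.0.0/7 (222.0.0.0 - 223.255.255.255) -> MPLS-PE
  223.208.0.0/12 (223.208.0.0 - 223.223.255.255) -> BORDER2
More-specific entries that do NOT match:
  223.84.215.0/27 (223.84.215.0 - 223.84.215.31) does not contain 223.212.215.2
  223.212.192.0/20 (223.212.192.0 - 223.212.207.255) does not contain 223.212.215.2
Longest matching prefix is /12 -> next hop BORDER2.

BORDER2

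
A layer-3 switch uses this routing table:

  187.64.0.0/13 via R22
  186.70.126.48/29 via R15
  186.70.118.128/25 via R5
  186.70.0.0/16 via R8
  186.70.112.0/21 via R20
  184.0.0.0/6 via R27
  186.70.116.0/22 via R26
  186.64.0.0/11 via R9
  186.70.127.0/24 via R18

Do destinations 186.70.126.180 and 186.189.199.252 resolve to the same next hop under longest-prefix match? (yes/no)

no

186.70.126.180: longest match 186.70.0.0/16 -> R8
186.189.199.252: longest match 184.0.0.0/6 -> R27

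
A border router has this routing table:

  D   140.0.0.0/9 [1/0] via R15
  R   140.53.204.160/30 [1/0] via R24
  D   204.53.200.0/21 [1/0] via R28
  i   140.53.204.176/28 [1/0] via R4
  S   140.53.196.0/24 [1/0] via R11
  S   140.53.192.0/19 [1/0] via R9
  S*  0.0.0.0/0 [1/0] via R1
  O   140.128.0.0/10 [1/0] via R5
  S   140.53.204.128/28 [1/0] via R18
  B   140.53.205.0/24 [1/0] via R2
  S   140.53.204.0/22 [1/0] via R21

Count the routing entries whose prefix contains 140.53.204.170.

4

Prefixes containing 140.53.204.170:
  0.0.0.0/0 (default, matches everything)
  140.0.0.0/9 (140.0.0.0 - 140.127.255.255)
  140.53.192.0/19 (140.53.192.0 - 140.53.223.255)
  140.53.204.0/22 (140.53.204.0 - 140.53.207.255)
Total matching entries: 4.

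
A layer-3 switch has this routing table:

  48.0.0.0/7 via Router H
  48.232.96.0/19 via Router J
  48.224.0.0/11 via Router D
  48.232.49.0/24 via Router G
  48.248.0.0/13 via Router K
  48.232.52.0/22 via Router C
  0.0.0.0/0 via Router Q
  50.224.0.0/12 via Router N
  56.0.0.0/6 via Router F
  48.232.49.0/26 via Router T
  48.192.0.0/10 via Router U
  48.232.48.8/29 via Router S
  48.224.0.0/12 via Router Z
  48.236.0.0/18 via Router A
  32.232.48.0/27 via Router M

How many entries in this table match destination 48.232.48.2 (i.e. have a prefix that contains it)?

Prefixes containing 48.232.48.2:
  0.0.0.0/0 (default, matches everything)
  48.0.0.0/7 (48.0.0.0 - 49.255.255.255)
  48.192.0.0/10 (48.192.0.0 - 48.255.255.255)
  48.224.0.0/11 (48.224.0.0 - 48.255.255.255)
  48.224.0.0/12 (48.224.0.0 - 48.239.255.255)
Total matching entries: 5.

5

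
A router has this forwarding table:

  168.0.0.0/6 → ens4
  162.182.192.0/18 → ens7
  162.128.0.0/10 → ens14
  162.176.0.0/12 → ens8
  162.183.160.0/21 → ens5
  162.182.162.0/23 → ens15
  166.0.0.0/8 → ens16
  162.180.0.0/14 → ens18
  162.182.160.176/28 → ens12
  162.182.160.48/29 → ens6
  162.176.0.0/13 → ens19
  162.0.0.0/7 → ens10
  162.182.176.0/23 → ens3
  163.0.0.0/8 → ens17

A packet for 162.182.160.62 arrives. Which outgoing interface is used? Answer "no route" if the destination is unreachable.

ens18

Routes whose prefix contains 162.182.160.62:
  162.0.0.0/7 (162.0.0.0 - 163.255.255.255) -> ens10
  162.128.0.0/10 (162.128.0.0 - 162.191.255.255) -> ens14
  162.176.0.0/12 (162.176.0.0 - 162.191.255.255) -> ens8
  162.176.0.0/13 (162.176.0.0 - 162.183.255.255) -> ens19
  162.180.0.0/14 (162.180.0.0 - 162.183.255.255) -> ens18
More-specific entries that do NOT match:
  162.182.160.48/29 (162.182.160.48 - 162.182.160.55) does not contain 162.182.160.62
  162.182.160.176/28 (162.182.160.176 - 162.182.160.191) does not contain 162.182.160.62
  162.182.162.0/23 (162.182.162.0 - 162.182.163.255) does not contain 162.182.160.62
  162.182.176.0/23 (162.182.176.0 - 162.182.177.255) does not contain 162.182.160.62
  162.183.160.0/21 (162.183.160.0 - 162.183.167.255) does not contain 162.182.160.62
  162.182.192.0/18 (162.182.192.0 - 162.182.255.255) does not contain 162.182.160.62
Longest matching prefix is /14 -> interface ens18.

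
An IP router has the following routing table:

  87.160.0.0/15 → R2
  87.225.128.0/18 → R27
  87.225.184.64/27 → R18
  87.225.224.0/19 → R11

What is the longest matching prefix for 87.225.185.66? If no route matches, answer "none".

87.225.128.0/18

Entries matching 87.225.185.66:
  87.225.128.0/18 (87.225.128.0 - 87.225.191.255)
Most specific is 87.225.128.0/18.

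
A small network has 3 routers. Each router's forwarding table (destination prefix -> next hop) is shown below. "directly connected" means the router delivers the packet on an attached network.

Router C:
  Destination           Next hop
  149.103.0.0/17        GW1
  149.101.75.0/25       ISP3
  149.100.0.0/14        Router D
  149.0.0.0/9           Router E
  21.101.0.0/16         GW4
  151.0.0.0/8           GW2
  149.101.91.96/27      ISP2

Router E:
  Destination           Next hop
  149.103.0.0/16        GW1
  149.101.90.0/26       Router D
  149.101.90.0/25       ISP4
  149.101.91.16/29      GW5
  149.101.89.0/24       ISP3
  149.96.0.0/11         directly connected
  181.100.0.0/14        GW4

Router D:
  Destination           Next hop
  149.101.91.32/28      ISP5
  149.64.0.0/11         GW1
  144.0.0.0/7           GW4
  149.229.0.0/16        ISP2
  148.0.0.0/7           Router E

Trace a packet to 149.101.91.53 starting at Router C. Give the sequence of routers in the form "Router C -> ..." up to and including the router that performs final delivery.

At Router C: longest match for 149.101.91.53 is 149.100.0.0/14 -> Router D
At Router D: longest match for 149.101.91.53 is 148.0.0.0/7 -> Router E
At Router E: longest match for 149.101.91.53 is 149.96.0.0/11 -> directly connected

Router C -> Router D -> Router E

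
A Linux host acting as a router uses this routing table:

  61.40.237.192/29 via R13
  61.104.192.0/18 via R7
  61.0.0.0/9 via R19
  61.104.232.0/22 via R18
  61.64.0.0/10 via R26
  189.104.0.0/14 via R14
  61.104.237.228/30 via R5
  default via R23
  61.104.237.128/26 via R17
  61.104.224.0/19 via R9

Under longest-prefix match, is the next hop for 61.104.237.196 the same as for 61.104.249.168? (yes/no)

yes

61.104.237.196: longest match 61.104.224.0/19 -> R9
61.104.249.168: longest match 61.104.224.0/19 -> R9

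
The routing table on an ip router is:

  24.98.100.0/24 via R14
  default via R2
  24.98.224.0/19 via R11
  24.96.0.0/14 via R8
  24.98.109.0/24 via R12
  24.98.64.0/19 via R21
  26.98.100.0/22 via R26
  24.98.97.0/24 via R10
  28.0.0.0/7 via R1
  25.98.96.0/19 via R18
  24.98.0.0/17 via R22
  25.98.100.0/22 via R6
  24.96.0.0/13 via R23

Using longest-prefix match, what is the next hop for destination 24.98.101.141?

Routes whose prefix contains 24.98.101.141:
  0.0.0.0/0 (default, matches everything) -> R2
  24.96.0.0/13 (24.96.0.0 - 24.103.255.255) -> R23
  24.96.0.0/14 (24.96.0.0 - 24.99.255.255) -> R8
  24.98.0.0/17 (24.98.0.0 - 24.98.127.255) -> R22
More-specific entries that do NOT match:
  24.98.100.0/24 (24.98.100.0 - 24.98.100.255) does not contain 24.98.101.141
  24.98.109.0/24 (24.98.109.0 - 24.98.109.255) does not contain 24.98.101.141
  24.98.97.0/24 (24.98.97.0 - 24.98.97.255) does not contain 24.98.101.141
  26.98.100.0/22 (26.98.100.0 - 26.98.103.255) does not contain 24.98.101.141
  25.98.100.0/22 (25.98.100.0 - 25.98.103.255) does not contain 24.98.101.141
  24.98.224.0/19 (24.98.224.0 - 24.98.255.255) does not contain 24.98.101.141
  24.98.64.0/19 (24.98.64.0 - 24.98.95.255) does not contain 24.98.101.141
  25.98.96.0/19 (25.98.96.0 - 25.98.127.255) does not contain 24.98.101.141
Longest matching prefix is /17 -> next hop R22.

R22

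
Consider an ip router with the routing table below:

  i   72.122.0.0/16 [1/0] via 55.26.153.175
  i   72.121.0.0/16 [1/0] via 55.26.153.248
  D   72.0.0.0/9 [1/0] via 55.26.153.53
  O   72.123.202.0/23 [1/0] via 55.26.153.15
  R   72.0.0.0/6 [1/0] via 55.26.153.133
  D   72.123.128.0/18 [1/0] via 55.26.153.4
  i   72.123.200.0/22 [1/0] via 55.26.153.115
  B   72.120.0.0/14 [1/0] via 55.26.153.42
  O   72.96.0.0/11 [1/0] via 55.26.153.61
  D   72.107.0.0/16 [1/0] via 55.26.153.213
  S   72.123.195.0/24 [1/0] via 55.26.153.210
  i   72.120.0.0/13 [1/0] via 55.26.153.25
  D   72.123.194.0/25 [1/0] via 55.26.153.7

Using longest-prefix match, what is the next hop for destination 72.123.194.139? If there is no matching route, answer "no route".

55.26.153.42

Routes whose prefix contains 72.123.194.139:
  72.0.0.0/6 (72.0.0.0 - 75.255.255.255) -> 55.26.153.133
  72.0.0.0/9 (72.0.0.0 - 72.127.255.255) -> 55.26.153.53
  72.96.0.0/11 (72.96.0.0 - 72.127.255.255) -> 55.26.153.61
  72.120.0.0/13 (72.120.0.0 - 72.127.255.255) -> 55.26.153.25
  72.120.0.0/14 (72.120.0.0 - 72.123.255.255) -> 55.26.153.42
More-specific entries that do NOT match:
  72.123.194.0/25 (72.123.194.0 - 72.123.194.127) does not contain 72.123.194.139
  72.123.195.0/24 (72.123.195.0 - 72.123.195.255) does not contain 72.123.194.139
  72.123.202.0/23 (72.123.202.0 - 72.123.203.255) does not contain 72.123.194.139
  72.123.200.0/22 (72.123.200.0 - 72.123.203.255) does not contain 72.123.194.139
  72.123.128.0/18 (72.123.128.0 - 72.123.191.255) does not contain 72.123.194.139
  72.122.0.0/16 (72.122.0.0 - 72.122.255.255) does not contain 72.123.194.139
  72.121.0.0/16 (72.121.0.0 - 72.121.255.255) does not contain 72.123.194.139
  72.107.0.0/16 (72.107.0.0 - 72.107.255.255) does not contain 72.123.194.139
Longest matching prefix is /14 -> next hop 55.26.153.42.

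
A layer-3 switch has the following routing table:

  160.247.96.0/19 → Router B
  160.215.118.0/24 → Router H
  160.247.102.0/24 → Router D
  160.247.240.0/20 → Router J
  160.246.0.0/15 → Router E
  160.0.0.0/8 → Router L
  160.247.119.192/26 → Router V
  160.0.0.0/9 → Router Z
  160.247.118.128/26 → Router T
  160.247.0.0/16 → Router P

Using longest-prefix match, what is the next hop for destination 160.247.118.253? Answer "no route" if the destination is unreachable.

Router B

Routes whose prefix contains 160.247.118.253:
  160.0.0.0/8 (160.0.0.0 - 160.255.255.255) -> Router L
  160.246.0.0/15 (160.246.0.0 - 160.247.255.255) -> Router E
  160.247.0.0/16 (160.247.0.0 - 160.247.255.255) -> Router P
  160.247.96.0/19 (160.247.96.0 - 160.247.127.255) -> Router B
More-specific entries that do NOT match:
  160.247.119.192/26 (160.247.119.192 - 160.247.119.255) does not contain 160.247.118.253
  160.247.118.128/26 (160.247.118.128 - 160.247.118.191) does not contain 160.247.118.253
  160.215.118.0/24 (160.215.118.0 - 160.215.118.255) does not contain 160.247.118.253
  160.247.102.0/24 (160.247.102.0 - 160.247.102.255) does not contain 160.247.118.253
  160.247.240.0/20 (160.247.240.0 - 160.247.255.255) does not contain 160.247.118.253
Longest matching prefix is /19 -> next hop Router B.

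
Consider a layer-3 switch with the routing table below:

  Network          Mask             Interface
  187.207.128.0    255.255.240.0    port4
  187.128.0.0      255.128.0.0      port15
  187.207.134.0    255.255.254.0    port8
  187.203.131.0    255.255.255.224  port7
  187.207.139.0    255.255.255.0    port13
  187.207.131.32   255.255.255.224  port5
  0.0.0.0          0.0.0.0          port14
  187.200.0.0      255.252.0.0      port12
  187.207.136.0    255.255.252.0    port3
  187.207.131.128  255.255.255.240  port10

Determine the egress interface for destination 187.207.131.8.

port4

Routes whose prefix contains 187.207.131.8:
  0.0.0.0/0 (default, matches everything) -> port14
  187.128.0.0/9 (187.128.0.0 - 187.255.255.255) -> port15
  187.207.128.0/20 (187.207.128.0 - 187.207.143.255) -> port4
More-specific entries that do NOT match:
  187.207.131.128/28 (187.207.131.128 - 187.207.131.143) does not contain 187.207.131.8
  187.203.131.0/27 (187.203.131.0 - 187.203.131.31) does not contain 187.207.131.8
  187.207.131.32/27 (187.207.131.32 - 187.207.131.63) does not contain 187.207.131.8
  187.207.139.0/24 (187.207.139.0 - 187.207.139.255) does not contain 187.207.131.8
  187.207.134.0/23 (187.207.134.0 - 187.207.135.255) does not contain 187.207.131.8
  187.207.136.0/22 (187.207.136.0 - 187.207.139.255) does not contain 187.207.131.8
Longest matching prefix is /20 -> interface port4.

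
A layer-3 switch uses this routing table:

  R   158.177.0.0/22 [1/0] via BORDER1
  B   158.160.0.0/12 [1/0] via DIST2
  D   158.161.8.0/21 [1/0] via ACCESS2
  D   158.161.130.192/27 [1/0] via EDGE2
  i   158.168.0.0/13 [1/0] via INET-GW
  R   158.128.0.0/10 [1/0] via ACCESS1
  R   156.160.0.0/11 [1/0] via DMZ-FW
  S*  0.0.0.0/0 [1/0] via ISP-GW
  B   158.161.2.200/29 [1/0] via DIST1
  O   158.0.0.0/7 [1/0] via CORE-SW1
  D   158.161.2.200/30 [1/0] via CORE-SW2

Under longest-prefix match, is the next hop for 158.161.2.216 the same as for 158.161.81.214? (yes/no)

158.161.2.216: longest match 158.160.0.0/12 -> DIST2
158.161.81.214: longest match 158.160.0.0/12 -> DIST2

yes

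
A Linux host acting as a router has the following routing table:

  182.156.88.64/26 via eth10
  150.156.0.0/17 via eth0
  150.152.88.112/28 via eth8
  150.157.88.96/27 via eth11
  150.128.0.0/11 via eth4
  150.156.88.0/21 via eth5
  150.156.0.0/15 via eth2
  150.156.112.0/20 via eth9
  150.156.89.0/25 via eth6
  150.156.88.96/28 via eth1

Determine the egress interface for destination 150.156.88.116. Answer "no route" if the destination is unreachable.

Routes whose prefix contains 150.156.88.116:
  150.128.0.0/11 (150.128.0.0 - 150.159.255.255) -> eth4
  150.156.0.0/15 (150.156.0.0 - 150.157.255.255) -> eth2
  150.156.0.0/17 (150.156.0.0 - 150.156.127.255) -> eth0
  150.156.88.0/21 (150.156.88.0 - 150.156.95.255) -> eth5
More-specific entries that do NOT match:
  150.152.88.112/28 (150.152.88.112 - 150.152.88.127) does not contain 150.156.88.116
  150.156.88.96/28 (150.156.88.96 - 150.156.88.111) does not contain 150.156.88.116
  150.157.88.96/27 (150.157.88.96 - 150.157.88.127) does not contain 150.156.88.116
  182.156.88.64/26 (182.156.88.64 - 182.156.88.127) does not contain 150.156.88.116
  150.156.89.0/25 (150.156.89.0 - 150.156.89.127) does not contain 150.156.88.116
Longest matching prefix is /21 -> interface eth5.

eth5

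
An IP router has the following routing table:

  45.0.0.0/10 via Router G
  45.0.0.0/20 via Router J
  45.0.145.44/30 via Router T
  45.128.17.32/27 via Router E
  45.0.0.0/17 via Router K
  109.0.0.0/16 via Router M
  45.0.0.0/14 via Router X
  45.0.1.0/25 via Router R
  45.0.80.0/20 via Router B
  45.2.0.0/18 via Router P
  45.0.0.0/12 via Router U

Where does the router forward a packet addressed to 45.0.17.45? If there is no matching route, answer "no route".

Routes whose prefix contains 45.0.17.45:
  45.0.0.0/10 (45.0.0.0 - 45.63.255.255) -> Router G
  45.0.0.0/12 (45.0.0.0 - 45.15.255.255) -> Router U
  45.0.0.0/14 (45.0.0.0 - 45.3.255.255) -> Router X
  45.0.0.0/17 (45.0.0.0 - 45.0.127.255) -> Router K
More-specific entries that do NOT match:
  45.0.145.44/30 (45.0.145.44 - 45.0.145.47) does not contain 45.0.17.45
  45.128.17.32/27 (45.128.17.32 - 45.128.17.63) does not contain 45.0.17.45
  45.0.1.0/25 (45.0.1.0 - 45.0.1.127) does not contain 45.0.17.45
  45.0.0.0/20 (45.0.0.0 - 45.0.15.255) does not contain 45.0.17.45
  45.0.80.0/20 (45.0.80.0 - 45.0.95.255) does not contain 45.0.17.45
  45.2.0.0/18 (45.2.0.0 - 45.2.63.255) does not contain 45.0.17.45
Longest matching prefix is /17 -> next hop Router K.

Router K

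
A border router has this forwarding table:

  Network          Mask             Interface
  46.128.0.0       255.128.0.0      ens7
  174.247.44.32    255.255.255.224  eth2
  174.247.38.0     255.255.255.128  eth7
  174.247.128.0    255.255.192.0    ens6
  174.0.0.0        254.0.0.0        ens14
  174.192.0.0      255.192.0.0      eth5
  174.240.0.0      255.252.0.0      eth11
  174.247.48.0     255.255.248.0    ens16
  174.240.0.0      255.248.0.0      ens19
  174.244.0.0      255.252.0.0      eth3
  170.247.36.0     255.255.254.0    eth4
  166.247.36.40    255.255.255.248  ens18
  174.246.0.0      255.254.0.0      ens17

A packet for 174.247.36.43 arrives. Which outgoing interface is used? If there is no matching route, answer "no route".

Routes whose prefix contains 174.247.36.43:
  174.0.0.0/7 (174.0.0.0 - 175.255.255.255) -> ens14
  174.192.0.0/10 (174.192.0.0 - 174.255.255.255) -> eth5
  174.240.0.0/13 (174.240.0.0 - 174.247.255.255) -> ens19
  174.244.0.0/14 (174.244.0.0 - 174.247.255.255) -> eth3
  174.246.0.0/15 (174.246.0.0 - 174.247.255.255) -> ens17
More-specific entries that do NOT match:
  166.247.36.40/29 (166.247.36.40 - 166.247.36.47) does not contain 174.247.36.43
  174.247.44.32/27 (174.247.44.32 - 174.247.44.63) does not contain 174.247.36.43
  174.247.38.0/25 (174.247.38.0 - 174.247.38.127) does not contain 174.247.36.43
  170.247.36.0/23 (170.247.36.0 - 170.247.37.255) does not contain 174.247.36.43
  174.247.48.0/21 (174.247.48.0 - 174.247.55.255) does not contain 174.247.36.43
  174.247.128.0/18 (174.247.128.0 - 174.247.191.255) does not contain 174.247.36.43
Longest matching prefix is /15 -> interface ens17.

ens17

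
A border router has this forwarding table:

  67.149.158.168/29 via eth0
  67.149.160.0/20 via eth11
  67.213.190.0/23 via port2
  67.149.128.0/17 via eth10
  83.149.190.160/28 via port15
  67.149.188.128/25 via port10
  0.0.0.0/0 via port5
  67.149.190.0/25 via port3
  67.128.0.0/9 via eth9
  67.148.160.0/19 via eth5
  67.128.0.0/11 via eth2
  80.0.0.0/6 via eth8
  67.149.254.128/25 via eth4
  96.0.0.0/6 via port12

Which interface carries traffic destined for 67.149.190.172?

Routes whose prefix contains 67.149.190.172:
  0.0.0.0/0 (default, matches everything) -> port5
  67.128.0.0/9 (67.128.0.0 - 67.255.255.255) -> eth9
  67.128.0.0/11 (67.128.0.0 - 67.159.255.255) -> eth2
  67.149.128.0/17 (67.149.128.0 - 67.149.255.255) -> eth10
More-specific entries that do NOT match:
  67.149.158.168/29 (67.149.158.168 - 67.149.158.175) does not contain 67.149.190.172
  83.149.190.160/28 (83.149.190.160 - 83.149.190.175) does not contain 67.149.190.172
  67.149.188.128/25 (67.149.188.128 - 67.149.188.255) does not contain 67.149.190.172
  67.149.190.0/25 (67.149.190.0 - 67.149.190.127) does not contain 67.149.190.172
  67.149.254.128/25 (67.149.254.128 - 67.149.254.255) does not contain 67.149.190.172
  67.213.190.0/23 (67.213.190.0 - 67.213.191.255) does not contain 67.149.190.172
  67.149.160.0/20 (67.149.160.0 - 67.149.175.255) does not contain 67.149.190.172
  67.148.160.0/19 (67.148.160.0 - 67.148.191.255) does not contain 67.149.190.172
Longest matching prefix is /17 -> interface eth10.

eth10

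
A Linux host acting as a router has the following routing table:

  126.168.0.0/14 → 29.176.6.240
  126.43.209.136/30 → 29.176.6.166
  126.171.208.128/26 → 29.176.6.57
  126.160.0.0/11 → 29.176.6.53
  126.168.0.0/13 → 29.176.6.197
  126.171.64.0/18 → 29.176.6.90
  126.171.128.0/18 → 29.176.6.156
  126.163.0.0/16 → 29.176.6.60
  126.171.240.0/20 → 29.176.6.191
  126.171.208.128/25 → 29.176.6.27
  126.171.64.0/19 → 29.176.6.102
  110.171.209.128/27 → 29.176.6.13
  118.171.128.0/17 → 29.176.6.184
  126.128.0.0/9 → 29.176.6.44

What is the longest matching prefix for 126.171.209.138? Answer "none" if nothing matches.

126.168.0.0/14

Entries matching 126.171.209.138:
  126.128.0.0/9 (126.128.0.0 - 126.255.255.255)
  126.160.0.0/11 (126.160.0.0 - 126.191.255.255)
  126.168.0.0/13 (126.168.0.0 - 126.175.255.255)
  126.168.0.0/14 (126.168.0.0 - 126.171.255.255)
Most specific is 126.168.0.0/14.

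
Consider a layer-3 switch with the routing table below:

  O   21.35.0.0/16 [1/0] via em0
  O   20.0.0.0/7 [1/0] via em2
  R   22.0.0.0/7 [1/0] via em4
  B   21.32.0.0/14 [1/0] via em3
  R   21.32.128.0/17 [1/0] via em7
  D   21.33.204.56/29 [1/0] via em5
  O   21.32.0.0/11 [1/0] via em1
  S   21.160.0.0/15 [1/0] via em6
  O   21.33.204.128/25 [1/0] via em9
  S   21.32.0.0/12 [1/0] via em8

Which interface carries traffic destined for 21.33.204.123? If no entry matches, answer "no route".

em3

Routes whose prefix contains 21.33.204.123:
  20.0.0.0/7 (20.0.0.0 - 21.255.255.255) -> em2
  21.32.0.0/11 (21.32.0.0 - 21.63.255.255) -> em1
  21.32.0.0/12 (21.32.0.0 - 21.47.255.255) -> em8
  21.32.0.0/14 (21.32.0.0 - 21.35.255.255) -> em3
More-specific entries that do NOT match:
  21.33.204.56/29 (21.33.204.56 - 21.33.204.63) does not contain 21.33.204.123
  21.33.204.128/25 (21.33.204.128 - 21.33.204.255) does not contain 21.33.204.123
  21.32.128.0/17 (21.32.128.0 - 21.32.255.255) does not contain 21.33.204.123
  21.35.0.0/16 (21.35.0.0 - 21.35.255.255) does not contain 21.33.204.123
  21.160.0.0/15 (21.160.0.0 - 21.161.255.255) does not contain 21.33.204.123
Longest matching prefix is /14 -> interface em3.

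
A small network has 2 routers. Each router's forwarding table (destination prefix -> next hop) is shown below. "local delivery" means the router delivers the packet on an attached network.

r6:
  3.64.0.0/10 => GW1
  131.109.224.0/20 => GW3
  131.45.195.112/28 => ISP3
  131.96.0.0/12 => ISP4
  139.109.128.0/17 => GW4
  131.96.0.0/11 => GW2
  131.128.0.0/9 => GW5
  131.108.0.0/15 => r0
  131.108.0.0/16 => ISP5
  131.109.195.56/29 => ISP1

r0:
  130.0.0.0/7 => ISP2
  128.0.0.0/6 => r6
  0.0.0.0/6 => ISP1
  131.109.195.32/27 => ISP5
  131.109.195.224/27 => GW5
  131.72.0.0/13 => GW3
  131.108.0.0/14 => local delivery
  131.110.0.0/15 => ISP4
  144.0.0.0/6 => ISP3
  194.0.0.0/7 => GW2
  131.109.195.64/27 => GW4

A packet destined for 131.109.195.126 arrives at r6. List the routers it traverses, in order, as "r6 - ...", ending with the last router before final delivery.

At r6: longest match for 131.109.195.126 is 131.108.0.0/15 -> r0
At r0: longest match for 131.109.195.126 is 131.108.0.0/14 -> local delivery

r6 - r0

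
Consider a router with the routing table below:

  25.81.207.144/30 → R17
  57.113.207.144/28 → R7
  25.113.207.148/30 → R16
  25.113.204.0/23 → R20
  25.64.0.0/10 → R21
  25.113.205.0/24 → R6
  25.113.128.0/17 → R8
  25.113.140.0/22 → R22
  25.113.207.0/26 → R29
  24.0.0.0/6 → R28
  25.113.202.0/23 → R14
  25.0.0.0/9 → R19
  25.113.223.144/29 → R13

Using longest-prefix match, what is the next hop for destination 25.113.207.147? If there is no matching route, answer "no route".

Routes whose prefix contains 25.113.207.147:
  24.0.0.0/6 (24.0.0.0 - 27.255.255.255) -> R28
  25.0.0.0/9 (25.0.0.0 - 25.127.255.255) -> R19
  25.64.0.0/10 (25.64.0.0 - 25.127.255.255) -> R21
  25.113.128.0/17 (25.113.128.0 - 25.113.255.255) -> R8
More-specific entries that do NOT match:
  25.81.207.144/30 (25.81.207.144 - 25.81.207.147) does not contain 25.113.207.147
  25.113.207.148/30 (25.113.207.148 - 25.113.207.151) does not contain 25.113.207.147
  25.113.223.144/29 (25.113.223.144 - 25.113.223.151) does not contain 25.113.207.147
  57.113.207.144/28 (57.113.207.144 - 57.113.207.159) does not contain 25.113.207.147
  25.113.207.0/26 (25.113.207.0 - 25.113.207.63) does not contain 25.113.207.147
  25.113.205.0/24 (25.113.205.0 - 25.113.205.255) does not contain 25.113.207.147
  25.113.204.0/23 (25.113.204.0 - 25.113.205.255) does not contain 25.113.207.147
  25.113.202.0/23 (25.113.202.0 - 25.113.203.255) does not contain 25.113.207.147
  25.113.140.0/22 (25.113.140.0 - 25.113.143.255) does not contain 25.113.207.147
Longest matching prefix is /17 -> next hop R8.

R8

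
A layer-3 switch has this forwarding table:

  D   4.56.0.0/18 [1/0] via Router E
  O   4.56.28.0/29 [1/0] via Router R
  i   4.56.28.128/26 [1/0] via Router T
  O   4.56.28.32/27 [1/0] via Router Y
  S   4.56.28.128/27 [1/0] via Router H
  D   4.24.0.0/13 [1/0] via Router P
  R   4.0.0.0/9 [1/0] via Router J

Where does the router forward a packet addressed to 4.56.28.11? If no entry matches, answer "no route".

Router E

Routes whose prefix contains 4.56.28.11:
  4.0.0.0/9 (4.0.0.0 - 4.127.255.255) -> Router J
  4.56.0.0/18 (4.56.0.0 - 4.56.63.255) -> Router E
More-specific entries that do NOT match:
  4.56.28.0/29 (4.56.28.0 - 4.56.28.7) does not contain 4.56.28.11
  4.56.28.32/27 (4.56.28.32 - 4.56.28.63) does not contain 4.56.28.11
  4.56.28.128/27 (4.56.28.128 - 4.56.28.159) does not contain 4.56.28.11
  4.56.28.128/26 (4.56.28.128 - 4.56.28.191) does not contain 4.56.28.11
Longest matching prefix is /18 -> next hop Router E.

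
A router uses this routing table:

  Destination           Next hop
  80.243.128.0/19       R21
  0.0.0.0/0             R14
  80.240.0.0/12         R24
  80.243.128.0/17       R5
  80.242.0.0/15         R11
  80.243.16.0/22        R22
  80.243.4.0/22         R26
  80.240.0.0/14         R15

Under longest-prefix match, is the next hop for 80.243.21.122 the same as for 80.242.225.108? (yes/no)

yes

80.243.21.122: longest match 80.242.0.0/15 -> R11
80.242.225.108: longest match 80.242.0.0/15 -> R11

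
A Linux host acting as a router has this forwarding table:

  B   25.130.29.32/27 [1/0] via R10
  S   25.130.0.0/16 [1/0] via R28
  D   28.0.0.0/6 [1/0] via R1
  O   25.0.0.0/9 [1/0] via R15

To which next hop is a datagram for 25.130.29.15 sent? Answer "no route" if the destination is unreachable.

Routes whose prefix contains 25.130.29.15:
  25.130.0.0/16 (25.130.0.0 - 25.130.255.255) -> R28
More-specific entries that do NOT match:
  25.130.29.32/27 (25.130.29.32 - 25.130.29.63) does not contain 25.130.29.15
Longest matching prefix is /16 -> next hop R28.

R28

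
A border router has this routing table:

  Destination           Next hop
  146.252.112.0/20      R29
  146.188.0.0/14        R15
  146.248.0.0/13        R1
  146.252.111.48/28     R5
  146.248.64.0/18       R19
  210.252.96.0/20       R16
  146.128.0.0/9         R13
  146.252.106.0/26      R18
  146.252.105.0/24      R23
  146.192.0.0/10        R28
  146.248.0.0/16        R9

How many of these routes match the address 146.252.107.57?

3

Prefixes containing 146.252.107.57:
  146.128.0.0/9 (146.128.0.0 - 146.255.255.255)
  146.192.0.0/10 (146.192.0.0 - 146.255.255.255)
  146.248.0.0/13 (146.248.0.0 - 146.255.255.255)
Total matching entries: 3.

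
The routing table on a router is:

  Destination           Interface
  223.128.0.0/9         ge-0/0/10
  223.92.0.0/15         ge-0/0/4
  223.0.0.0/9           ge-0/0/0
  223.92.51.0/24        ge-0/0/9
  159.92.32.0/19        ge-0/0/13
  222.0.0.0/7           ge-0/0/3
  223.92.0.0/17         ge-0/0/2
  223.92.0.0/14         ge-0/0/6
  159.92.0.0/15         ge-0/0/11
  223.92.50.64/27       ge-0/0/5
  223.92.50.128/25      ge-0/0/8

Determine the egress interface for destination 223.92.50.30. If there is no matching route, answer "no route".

Routes whose prefix contains 223.92.50.30:
  222.0.0.0/7 (222.0.0.0 - 223.255.255.255) -> ge-0/0/3
  223.0.0.0/9 (223.0.0.0 - 223.127.255.255) -> ge-0/0/0
  223.92.0.0/14 (223.92.0.0 - 223.95.255.255) -> ge-0/0/6
  223.92.0.0/15 (223.92.0.0 - 223.93.255.255) -> ge-0/0/4
  223.92.0.0/17 (223.92.0.0 - 223.92.127.255) -> ge-0/0/2
More-specific entries that do NOT match:
  223.92.50.64/27 (223.92.50.64 - 223.92.50.95) does not contain 223.92.50.30
  223.92.50.128/25 (223.92.50.128 - 223.92.50.255) does not contain 223.92.50.30
  223.92.51.0/24 (223.92.51.0 - 223.92.51.255) does not contain 223.92.50.30
  159.92.32.0/19 (159.92.32.0 - 159.92.63.255) does not contain 223.92.50.30
Longest matching prefix is /17 -> interface ge-0/0/2.

ge-0/0/2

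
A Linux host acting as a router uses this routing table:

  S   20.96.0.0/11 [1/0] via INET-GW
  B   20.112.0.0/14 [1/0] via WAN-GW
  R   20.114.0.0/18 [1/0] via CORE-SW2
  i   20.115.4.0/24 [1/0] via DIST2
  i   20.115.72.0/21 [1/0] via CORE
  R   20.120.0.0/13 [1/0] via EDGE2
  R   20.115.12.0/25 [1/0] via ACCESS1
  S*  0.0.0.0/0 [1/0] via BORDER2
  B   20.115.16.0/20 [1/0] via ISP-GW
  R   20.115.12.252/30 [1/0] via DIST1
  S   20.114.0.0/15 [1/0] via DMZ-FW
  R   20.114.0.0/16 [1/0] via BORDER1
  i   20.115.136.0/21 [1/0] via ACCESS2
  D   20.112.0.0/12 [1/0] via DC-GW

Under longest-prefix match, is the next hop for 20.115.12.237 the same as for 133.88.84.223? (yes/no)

no

20.115.12.237: longest match 20.114.0.0/15 -> DMZ-FW
133.88.84.223: longest match 0.0.0.0/0 -> BORDER2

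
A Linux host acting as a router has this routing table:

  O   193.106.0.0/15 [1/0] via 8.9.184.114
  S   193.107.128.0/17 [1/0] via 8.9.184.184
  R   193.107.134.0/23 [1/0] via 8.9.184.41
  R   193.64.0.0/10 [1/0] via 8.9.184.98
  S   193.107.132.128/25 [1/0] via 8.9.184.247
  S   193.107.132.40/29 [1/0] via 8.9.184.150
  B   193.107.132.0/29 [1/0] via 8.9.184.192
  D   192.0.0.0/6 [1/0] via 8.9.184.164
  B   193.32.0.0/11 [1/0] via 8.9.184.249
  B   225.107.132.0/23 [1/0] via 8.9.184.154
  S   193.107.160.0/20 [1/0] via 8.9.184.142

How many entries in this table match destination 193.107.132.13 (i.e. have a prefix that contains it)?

4

Prefixes containing 193.107.132.13:
  192.0.0.0/6 (192.0.0.0 - 195.255.255.255)
  193.64.0.0/10 (193.64.0.0 - 193.127.255.255)
  193.106.0.0/15 (193.106.0.0 - 193.107.255.255)
  193.107.128.0/17 (193.107.128.0 - 193.107.255.255)
Total matching entries: 4.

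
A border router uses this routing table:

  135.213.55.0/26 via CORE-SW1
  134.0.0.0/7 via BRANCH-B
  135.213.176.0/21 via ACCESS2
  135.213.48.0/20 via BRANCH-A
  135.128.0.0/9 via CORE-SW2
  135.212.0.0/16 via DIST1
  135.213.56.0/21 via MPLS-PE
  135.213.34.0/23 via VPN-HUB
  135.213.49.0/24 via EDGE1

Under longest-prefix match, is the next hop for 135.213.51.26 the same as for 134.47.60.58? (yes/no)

135.213.51.26: longest match 135.213.48.0/20 -> BRANCH-A
134.47.60.58: longest match 134.0.0.0/7 -> BRANCH-B

no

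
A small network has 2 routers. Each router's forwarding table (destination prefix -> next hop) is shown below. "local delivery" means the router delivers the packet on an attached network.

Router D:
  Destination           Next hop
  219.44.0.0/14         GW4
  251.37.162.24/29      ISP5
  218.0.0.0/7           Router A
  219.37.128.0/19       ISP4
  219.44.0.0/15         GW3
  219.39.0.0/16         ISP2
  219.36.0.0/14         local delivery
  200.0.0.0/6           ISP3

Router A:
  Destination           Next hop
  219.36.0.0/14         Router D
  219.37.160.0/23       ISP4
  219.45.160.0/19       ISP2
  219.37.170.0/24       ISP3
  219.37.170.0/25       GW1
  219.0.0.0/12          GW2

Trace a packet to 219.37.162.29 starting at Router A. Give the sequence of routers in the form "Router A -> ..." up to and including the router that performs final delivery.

At Router A: longest match for 219.37.162.29 is 219.36.0.0/14 -> Router D
At Router D: longest match for 219.37.162.29 is 219.36.0.0/14 -> local delivery

Router A -> Router D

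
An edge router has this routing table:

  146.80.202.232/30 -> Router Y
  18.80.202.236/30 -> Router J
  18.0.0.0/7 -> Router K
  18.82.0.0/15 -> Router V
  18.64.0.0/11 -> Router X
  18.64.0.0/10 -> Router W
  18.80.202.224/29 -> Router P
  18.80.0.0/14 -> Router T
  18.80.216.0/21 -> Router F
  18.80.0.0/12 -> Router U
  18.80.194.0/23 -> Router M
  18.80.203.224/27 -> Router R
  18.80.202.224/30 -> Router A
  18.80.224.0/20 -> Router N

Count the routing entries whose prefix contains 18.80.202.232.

Prefixes containing 18.80.202.232:
  18.0.0.0/7 (18.0.0.0 - 19.255.255.255)
  18.64.0.0/10 (18.64.0.0 - 18.127.255.255)
  18.64.0.0/11 (18.64.0.0 - 18.95.255.255)
  18.80.0.0/12 (18.80.0.0 - 18.95.255.255)
  18.80.0.0/14 (18.80.0.0 - 18.83.255.255)
Total matching entries: 5.

5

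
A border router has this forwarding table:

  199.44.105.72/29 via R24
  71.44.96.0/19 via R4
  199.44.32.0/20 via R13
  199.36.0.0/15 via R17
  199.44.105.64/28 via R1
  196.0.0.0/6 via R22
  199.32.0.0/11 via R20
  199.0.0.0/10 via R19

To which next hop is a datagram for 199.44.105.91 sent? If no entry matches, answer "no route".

Routes whose prefix contains 199.44.105.91:
  196.0.0.0/6 (196.0.0.0 - 199.255.255.255) -> R22
  199.0.0.0/10 (199.0.0.0 - 199.63.255.255) -> R19
  199.32.0.0/11 (199.32.0.0 - 199.63.255.255) -> R20
More-specific entries that do NOT match:
  199.44.105.72/29 (199.44.105.72 - 199.44.105.79) does not contain 199.44.105.91
  199.44.105.64/28 (199.44.105.64 - 199.44.105.79) does not contain 199.44.105.91
  199.44.32.0/20 (199.44.32.0 - 199.44.47.255) does not contain 199.44.105.91
  71.44.96.0/19 (71.44.96.0 - 71.44.127.255) does not contain 199.44.105.91
  199.36.0.0/15 (199.36.0.0 - 199.37.255.255) does not contain 199.44.105.91
Longest matching prefix is /11 -> next hop R20.

R20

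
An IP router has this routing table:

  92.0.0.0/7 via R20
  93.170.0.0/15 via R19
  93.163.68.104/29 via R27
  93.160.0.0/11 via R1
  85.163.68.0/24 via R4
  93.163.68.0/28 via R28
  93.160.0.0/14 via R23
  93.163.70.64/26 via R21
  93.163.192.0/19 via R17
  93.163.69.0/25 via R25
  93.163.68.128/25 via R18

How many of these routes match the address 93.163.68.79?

3

Prefixes containing 93.163.68.79:
  92.0.0.0/7 (92.0.0.0 - 93.255.255.255)
  93.160.0.0/11 (93.160.0.0 - 93.191.255.255)
  93.160.0.0/14 (93.160.0.0 - 93.163.255.255)
Total matching entries: 3.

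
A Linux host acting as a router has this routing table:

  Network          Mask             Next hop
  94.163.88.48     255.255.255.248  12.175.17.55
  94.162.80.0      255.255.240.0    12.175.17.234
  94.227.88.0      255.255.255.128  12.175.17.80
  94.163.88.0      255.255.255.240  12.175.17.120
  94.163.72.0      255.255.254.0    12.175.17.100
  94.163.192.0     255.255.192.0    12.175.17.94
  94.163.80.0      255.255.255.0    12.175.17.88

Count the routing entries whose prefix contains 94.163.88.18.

No listed prefix contains 94.163.88.18.
Total matching entries: 0.

0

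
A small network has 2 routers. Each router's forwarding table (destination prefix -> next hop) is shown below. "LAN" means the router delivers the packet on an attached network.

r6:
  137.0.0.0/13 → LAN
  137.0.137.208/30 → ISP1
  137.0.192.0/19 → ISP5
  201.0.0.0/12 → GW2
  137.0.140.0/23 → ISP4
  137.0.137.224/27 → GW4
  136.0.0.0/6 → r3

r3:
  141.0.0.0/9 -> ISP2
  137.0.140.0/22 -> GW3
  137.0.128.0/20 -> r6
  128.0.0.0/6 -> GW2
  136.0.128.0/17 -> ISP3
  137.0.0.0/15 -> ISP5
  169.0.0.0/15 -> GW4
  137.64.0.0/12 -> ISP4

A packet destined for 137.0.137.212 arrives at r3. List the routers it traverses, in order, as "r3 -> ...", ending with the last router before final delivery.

At r3: longest match for 137.0.137.212 is 137.0.128.0/20 -> r6
At r6: longest match for 137.0.137.212 is 137.0.0.0/13 -> LAN

r3 -> r6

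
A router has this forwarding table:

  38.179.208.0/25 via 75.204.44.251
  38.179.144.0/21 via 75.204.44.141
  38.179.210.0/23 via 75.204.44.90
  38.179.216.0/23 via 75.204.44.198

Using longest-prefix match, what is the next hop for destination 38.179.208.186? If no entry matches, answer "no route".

No entry's prefix contains 38.179.208.186; there is no default route.

no route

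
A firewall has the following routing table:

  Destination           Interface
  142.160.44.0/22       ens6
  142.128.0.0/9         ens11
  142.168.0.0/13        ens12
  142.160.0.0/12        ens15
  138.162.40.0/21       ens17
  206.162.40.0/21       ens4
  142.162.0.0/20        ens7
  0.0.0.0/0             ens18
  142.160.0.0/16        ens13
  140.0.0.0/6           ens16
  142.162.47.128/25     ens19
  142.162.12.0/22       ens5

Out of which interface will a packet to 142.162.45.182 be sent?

Routes whose prefix contains 142.162.45.182:
  0.0.0.0/0 (default, matches everything) -> ens18
  140.0.0.0/6 (140.0.0.0 - 143.255.255.255) -> ens16
  142.128.0.0/9 (142.128.0.0 - 142.255.255.255) -> ens11
  142.160.0.0/12 (142.160.0.0 - 142.175.255.255) -> ens15
More-specific entries that do NOT match:
  142.162.47.128/25 (142.162.47.128 - 142.162.47.255) does not contain 142.162.45.182
  142.160.44.0/22 (142.160.44.0 - 142.160.47.255) does not contain 142.162.45.182
  142.162.12.0/22 (142.162.12.0 - 142.162.15.255) does not contain 142.162.45.182
  138.162.40.0/21 (138.162.40.0 - 138.162.47.255) does not contain 142.162.45.182
  206.162.40.0/21 (206.162.40.0 - 206.162.47.255) does not contain 142.162.45.182
  142.162.0.0/20 (142.162.0.0 - 142.162.15.255) does not contain 142.162.45.182
  142.160.0.0/16 (142.160.0.0 - 142.160.255.255) does not contain 142.162.45.182
  142.168.0.0/13 (142.168.0.0 - 142.175.255.255) does not contain 142.162.45.182
Longest matching prefix is /12 -> interface ens15.

ens15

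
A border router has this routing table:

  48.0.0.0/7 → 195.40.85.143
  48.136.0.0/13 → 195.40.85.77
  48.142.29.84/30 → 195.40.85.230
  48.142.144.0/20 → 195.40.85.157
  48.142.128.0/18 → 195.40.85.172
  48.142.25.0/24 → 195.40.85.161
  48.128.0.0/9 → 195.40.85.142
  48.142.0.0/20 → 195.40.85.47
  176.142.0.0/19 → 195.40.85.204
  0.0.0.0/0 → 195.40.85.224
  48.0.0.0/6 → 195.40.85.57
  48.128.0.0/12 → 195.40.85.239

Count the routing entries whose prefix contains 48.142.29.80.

Prefixes containing 48.142.29.80:
  0.0.0.0/0 (default, matches everything)
  48.0.0.0/6 (48.0.0.0 - 51.255.255.255)
  48.0.0.0/7 (48.0.0.0 - 49.255.255.255)
  48.128.0.0/9 (48.128.0.0 - 48.255.255.255)
  48.128.0.0/12 (48.128.0.0 - 48.143.255.255)
  48.136.0.0/13 (48.136.0.0 - 48.143.255.255)
Total matching entries: 6.

6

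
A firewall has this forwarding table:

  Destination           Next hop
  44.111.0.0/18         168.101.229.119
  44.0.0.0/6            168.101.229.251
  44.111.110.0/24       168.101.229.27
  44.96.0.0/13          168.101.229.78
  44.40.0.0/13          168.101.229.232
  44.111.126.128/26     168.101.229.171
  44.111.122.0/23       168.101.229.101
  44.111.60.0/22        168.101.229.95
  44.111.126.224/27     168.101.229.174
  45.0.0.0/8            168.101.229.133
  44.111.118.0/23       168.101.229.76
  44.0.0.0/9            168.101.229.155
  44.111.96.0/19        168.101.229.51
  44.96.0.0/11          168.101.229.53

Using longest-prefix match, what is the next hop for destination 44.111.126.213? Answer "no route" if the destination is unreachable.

168.101.229.51

Routes whose prefix contains 44.111.126.213:
  44.0.0.0/6 (44.0.0.0 - 47.255.255.255) -> 168.101.229.251
  44.0.0.0/9 (44.0.0.0 - 44.127.255.255) -> 168.101.229.155
  44.96.0.0/11 (44.96.0.0 - 44.127.255.255) -> 168.101.229.53
  44.111.96.0/19 (44.111.96.0 - 44.111.127.255) -> 168.101.229.51
More-specific entries that do NOT match:
  44.111.126.224/27 (44.111.126.224 - 44.111.126.255) does not contain 44.111.126.213
  44.111.126.128/26 (44.111.126.128 - 44.111.126.191) does not contain 44.111.126.213
  44.111.110.0/24 (44.111.110.0 - 44.111.110.255) does not contain 44.111.126.213
  44.111.122.0/23 (44.111.122.0 - 44.111.123.255) does not contain 44.111.126.213
  44.111.118.0/23 (44.111.118.0 - 44.111.119.255) does not contain 44.111.126.213
  44.111.60.0/22 (44.111.60.0 - 44.111.63.255) does not contain 44.111.126.213
Longest matching prefix is /19 -> next hop 168.101.229.51.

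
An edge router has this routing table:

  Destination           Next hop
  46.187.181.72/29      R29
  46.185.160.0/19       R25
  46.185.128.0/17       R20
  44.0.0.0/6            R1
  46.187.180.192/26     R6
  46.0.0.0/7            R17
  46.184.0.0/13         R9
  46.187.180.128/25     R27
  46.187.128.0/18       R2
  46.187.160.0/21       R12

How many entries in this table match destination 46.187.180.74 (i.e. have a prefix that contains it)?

4

Prefixes containing 46.187.180.74:
  44.0.0.0/6 (44.0.0.0 - 47.255.255.255)
  46.0.0.0/7 (46.0.0.0 - 47.255.255.255)
  46.184.0.0/13 (46.184.0.0 - 46.191.255.255)
  46.187.128.0/18 (46.187.128.0 - 46.187.191.255)
Total matching entries: 4.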